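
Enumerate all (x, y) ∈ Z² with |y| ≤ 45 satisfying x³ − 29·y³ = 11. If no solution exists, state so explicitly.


The equation is x³ - 29y³ = 11. For fixed y, x³ = 29·y³ + 11, so a solution requires the RHS to be a perfect cube.
Strategy: iterate y from -45 to 45, compute RHS = 29·y³ + 11, and check whether it is a (positive or negative) perfect cube.
Check small values of y:
  y = 0: RHS = 11 is not a perfect cube.
  y = 1: RHS = 40 is not a perfect cube.
  y = -1: RHS = -18 is not a perfect cube.
  y = 2: RHS = 243 is not a perfect cube.
  y = -2: RHS = -221 is not a perfect cube.
  y = 3: RHS = 794 is not a perfect cube.
  y = -3: RHS = -772 is not a perfect cube.
Continuing the search up to |y| = 45 finds no solutions either.
No (x, y) in the scanned range satisfies the equation.

No integer solutions with |y| ≤ 45.


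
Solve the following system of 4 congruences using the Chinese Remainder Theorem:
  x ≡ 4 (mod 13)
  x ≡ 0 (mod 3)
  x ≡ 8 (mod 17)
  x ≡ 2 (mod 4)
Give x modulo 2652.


Product of moduli M = 13 · 3 · 17 · 4 = 2652.
Merge one congruence at a time:
  Start: x ≡ 4 (mod 13).
  Combine with x ≡ 0 (mod 3); new modulus lcm = 39.
    Write x = 4 + 13·t and substitute into x ≡ 0 (mod 3): 13·t ≡ 0 − 4 = -4 (mod 3).
    Reduce coefficients mod 3: 1·t ≡ 2 (mod 3).
    So t ≡ 2 (mod 3).
    Then x = 4 + 13·2 = 30, valid modulo lcm(13, 3) = 39: x ≡ 30 (mod 39).
  Combine with x ≡ 8 (mod 17); new modulus lcm = 663.
    Write x = 30 + 39·t and substitute into x ≡ 8 (mod 17): 39·t ≡ 8 − 30 = -22 (mod 17).
    Reduce coefficients mod 17: 5·t ≡ 12 (mod 17).
    The inverse of 5 mod 17 is 7 (since 5·7 = 35 = 2·17 + 1), so t ≡ 7·12 = 84 ≡ 16 (mod 17).
    Then x = 30 + 39·16 = 654, valid modulo lcm(39, 17) = 663: x ≡ 654 (mod 663).
  Combine with x ≡ 2 (mod 4); new modulus lcm = 2652.
    Write x = 654 + 663·t and substitute into x ≡ 2 (mod 4): 663·t ≡ 2 − 654 = -652 (mod 4).
    Reduce coefficients mod 4: 3·t ≡ 0 (mod 4).
    The inverse of 3 mod 4 is 3 (since 3·3 = 9 = 2·4 + 1), so t ≡ 3·0 = 0 ≡ 0 (mod 4).
    Then x = 654 + 663·0 = 654, valid modulo lcm(663, 4) = 2652: x ≡ 654 (mod 2652).
Verify against each original: 654 mod 13 = 4, 654 mod 3 = 0, 654 mod 17 = 8, 654 mod 4 = 2.

x ≡ 654 (mod 2652).


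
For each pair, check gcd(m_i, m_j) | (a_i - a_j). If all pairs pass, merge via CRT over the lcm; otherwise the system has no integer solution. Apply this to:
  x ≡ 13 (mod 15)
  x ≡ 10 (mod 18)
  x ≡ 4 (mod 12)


Moduli 15, 18, 12 are not pairwise coprime, so CRT works modulo lcm(m_i) when all pairwise compatibility conditions hold.
Pairwise compatibility: gcd(m_i, m_j) must divide a_i - a_j for every pair.
Merge one congruence at a time:
  Start: x ≡ 13 (mod 15).
  Combine with x ≡ 10 (mod 18): gcd(15, 18) = 3; 10 - 13 = -3, which IS divisible by 3, so compatible.
    Write x = 13 + 15·t and substitute into x ≡ 10 (mod 18): 15·t ≡ 10 − 13 = -3 (mod 18).
    Divide the congruence (and modulus) by g = 3: 5·t ≡ -1 (mod 6).
    Reduce coefficients mod 6: 5·t ≡ 5 (mod 6).
    The inverse of 5 mod 6 is 5 (since 5·5 = 25 = 4·6 + 1), so t ≡ 5·5 = 25 ≡ 1 (mod 6).
    Then x = 13 + 15·1 = 28, valid modulo lcm(15, 18) = 90: x ≡ 28 (mod 90).
  Combine with x ≡ 4 (mod 12): gcd(90, 12) = 6; 4 - 28 = -24, which IS divisible by 6, so compatible.
    Write x = 28 + 90·t and substitute into x ≡ 4 (mod 12): 90·t ≡ 4 − 28 = -24 (mod 12).
    Divide the congruence (and modulus) by g = 6: 15·t ≡ -4 (mod 2).
    Reduce coefficients mod 2: 1·t ≡ 0 (mod 2).
    So t ≡ 0 (mod 2).
    Then x = 28 + 90·0 = 28, valid modulo lcm(90, 12) = 180: x ≡ 28 (mod 180).
Verify: 28 mod 15 = 13, 28 mod 18 = 10, 28 mod 12 = 4.

x ≡ 28 (mod 180).


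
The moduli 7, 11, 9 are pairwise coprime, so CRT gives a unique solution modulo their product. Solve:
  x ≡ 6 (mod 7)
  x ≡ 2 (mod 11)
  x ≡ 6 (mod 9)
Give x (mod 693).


Moduli 7, 11, 9 are pairwise coprime; by CRT there is a unique solution modulo M = 7 · 11 · 9 = 693.
Solve pairwise, accumulating the modulus:
  Start with x ≡ 6 (mod 7).
  Combine with x ≡ 2 (mod 11): since gcd(7, 11) = 1, we get a unique residue mod 77.
    Write x = 6 + 7·t and substitute into x ≡ 2 (mod 11): 7·t ≡ 2 − 6 = -4 (mod 11).
    Reduce coefficients mod 11: 7·t ≡ 7 (mod 11).
    The inverse of 7 mod 11 is 8 (since 7·8 = 56 = 5·11 + 1), so t ≡ 8·7 = 56 ≡ 1 (mod 11).
    Then x = 6 + 7·1 = 13, valid modulo lcm(7, 11) = 77: x ≡ 13 (mod 77).
  Combine with x ≡ 6 (mod 9): since gcd(77, 9) = 1, we get a unique residue mod 693.
    Write x = 13 + 77·t and substitute into x ≡ 6 (mod 9): 77·t ≡ 6 − 13 = -7 (mod 9).
    Reduce coefficients mod 9: 5·t ≡ 2 (mod 9).
    The inverse of 5 mod 9 is 2 (since 5·2 = 10 = 1·9 + 1), so t ≡ 2·2 = 4 ≡ 4 (mod 9).
    Then x = 13 + 77·4 = 321, valid modulo lcm(77, 9) = 693: x ≡ 321 (mod 693).
Verify: 321 mod 7 = 6 ✓, 321 mod 11 = 2 ✓, 321 mod 9 = 6 ✓.

x ≡ 321 (mod 693).


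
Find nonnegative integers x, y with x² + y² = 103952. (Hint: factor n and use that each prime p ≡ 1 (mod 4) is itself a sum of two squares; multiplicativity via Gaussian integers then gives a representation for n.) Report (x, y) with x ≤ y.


Step 1: Factor n = 103952 = 2^4 · 73 · 89.
Step 2: Check the mod-4 condition on each prime factor: 2 = 2 (special); 73 ≡ 1 (mod 4), exponent 1; 89 ≡ 1 (mod 4), exponent 1.
All primes ≡ 3 (mod 4) appear to even exponent (or don't appear), so by the two-squares theorem n IS expressible as a sum of two squares.
Step 3: Build a representation. Group n = k² · m with k = 4 and m = 73 · 89 = 6497 (a product of primes ≡ 1 (mod 4)); a representation of m scales to one of n via (k·x)² + (k·y)² = k²(x² + y²). Each prime p ≡ 1 (mod 4) is itself a sum of two squares; find a² by testing p − a² for a perfect square:
  73: 73 − 1² = 72, 73 − 2² = 69, 73 − 3² = 64 = 8² ⇒ 73 = 3² + 8².
  89: 89 − 1² = 88, 89 − 2² = 85, 89 − 3² = 80, 89 − 4² = 73, 89 − 5² = 64 = 8² ⇒ 89 = 5² + 8².
  Combine using the Brahmagupta–Fibonacci identity (a² + b²)(c² + d²) = (ac − bd)² + (ad + bc)² = (ac + bd)² + (ad − bc)²:
  73 · 89 = 6497: from (3² + 8²)(5² + 8²), take (3·5 − 8·8, 3·8 + 8·5) = (15 − 64, 24 + 40) = (-49, 64); dropping signs (only squares matter) gives (49, 64); check 49² + 64² = 2401 + 4096 = 6497 ✓.
  Scale by k = 4: (4·49, 4·64) = (196, 256).
Step 4: Order so x ≤ y and verify: 196² + 256² = 38416 + 65536 = 103952 = n. ✓

n = 103952 = 196² + 256² (one valid representation with x ≤ y).


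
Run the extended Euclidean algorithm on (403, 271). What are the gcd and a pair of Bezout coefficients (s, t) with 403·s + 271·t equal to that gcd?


Euclidean algorithm on (403, 271) — divide until remainder is 0:
  403 = 1 · 271 + 132
  271 = 2 · 132 + 7
  132 = 18 · 7 + 6
  7 = 1 · 6 + 1
  6 = 6 · 1 + 0
gcd(403, 271) = 1.
Track Bezout coefficients alongside the remainders: start with r₀ = 403 = a·1 + b·0 (s = 1, t = 0) and r₁ = 271 = a·0 + b·1 (s = 0, t = 1); each new remainder r_{k+1} = r_{k-1} − q_k·r_k inherits s_{k+1} = s_{k-1} − q_k·s_k, t_{k+1} = t_{k-1} − q_k·t_k, so r_k = a·s_k + b·t_k at every step:
  q = 1: r = 132, s = 1 − 1·0 = 1, t = 0 − 1·1 = -1  (check: 403·1 + 271·(-1) = 132)
  q = 2: r = 7, s = 0 − 2·1 = -2, t = 1 − 2·(-1) = 3  (check: 403·(-2) + 271·3 = 7)
  q = 18: r = 6, s = 1 − 18·(-2) = 37, t = -1 − 18·3 = -55  (check: 403·37 + 271·(-55) = 6)
  q = 1: r = 1, s = -2 − 1·37 = -39, t = 3 − 1·(-55) = 58  (check: 403·(-39) + 271·58 = 1)
The row with r = 1 (the gcd) gives the Bezout coefficients s = -39, t = 58.
Result: 403 · (-39) + 271 · (58) = 1.

gcd(403, 271) = 1; s = -39, t = 58 (check: 403·(-39) + 271·58 = 1).


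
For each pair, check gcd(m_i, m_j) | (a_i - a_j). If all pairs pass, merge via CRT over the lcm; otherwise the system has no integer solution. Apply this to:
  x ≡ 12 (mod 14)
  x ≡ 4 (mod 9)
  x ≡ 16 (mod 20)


Moduli 14, 9, 20 are not pairwise coprime, so CRT works modulo lcm(m_i) when all pairwise compatibility conditions hold.
Pairwise compatibility: gcd(m_i, m_j) must divide a_i - a_j for every pair.
Merge one congruence at a time:
  Start: x ≡ 12 (mod 14).
  Combine with x ≡ 4 (mod 9): gcd(14, 9) = 1; 4 - 12 = -8, which IS divisible by 1, so compatible.
    Write x = 12 + 14·t and substitute into x ≡ 4 (mod 9): 14·t ≡ 4 − 12 = -8 (mod 9).
    Reduce coefficients mod 9: 5·t ≡ 1 (mod 9).
    The inverse of 5 mod 9 is 2 (since 5·2 = 10 = 1·9 + 1), so t ≡ 2·1 = 2 ≡ 2 (mod 9).
    Then x = 12 + 14·2 = 40, valid modulo lcm(14, 9) = 126: x ≡ 40 (mod 126).
  Combine with x ≡ 16 (mod 20): gcd(126, 20) = 2; 16 - 40 = -24, which IS divisible by 2, so compatible.
    Write x = 40 + 126·t and substitute into x ≡ 16 (mod 20): 126·t ≡ 16 − 40 = -24 (mod 20).
    Divide the congruence (and modulus) by g = 2: 63·t ≡ -12 (mod 10).
    Reduce coefficients mod 10: 3·t ≡ 8 (mod 10).
    The inverse of 3 mod 10 is 7 (since 3·7 = 21 = 2·10 + 1), so t ≡ 7·8 = 56 ≡ 6 (mod 10).
    Then x = 40 + 126·6 = 796, valid modulo lcm(126, 20) = 1260: x ≡ 796 (mod 1260).
Verify: 796 mod 14 = 12, 796 mod 9 = 4, 796 mod 20 = 16.

x ≡ 796 (mod 1260).


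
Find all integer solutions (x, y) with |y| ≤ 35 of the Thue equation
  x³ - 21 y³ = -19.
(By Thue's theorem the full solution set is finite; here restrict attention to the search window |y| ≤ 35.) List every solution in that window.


The equation is x³ - 21y³ = -19. For fixed y, x³ = 21·y³ − 19, so a solution requires the RHS to be a perfect cube.
Strategy: iterate y from -35 to 35, compute RHS = 21·y³ − 19, and check whether it is a (positive or negative) perfect cube.
Check small values of y:
  y = 0: RHS = -19 is not a perfect cube.
  y = 1: RHS = 2 is not a perfect cube.
  y = -1: RHS = -40 is not a perfect cube.
  y = 2: RHS = 149 is not a perfect cube.
  y = -2: RHS = -187 is not a perfect cube.
  y = 3: RHS = 548 is not a perfect cube.
  y = -3: RHS = -586 is not a perfect cube.
Continuing the search up to |y| = 35 finds no solutions either.
No (x, y) in the scanned range satisfies the equation.

No integer solutions with |y| ≤ 35.


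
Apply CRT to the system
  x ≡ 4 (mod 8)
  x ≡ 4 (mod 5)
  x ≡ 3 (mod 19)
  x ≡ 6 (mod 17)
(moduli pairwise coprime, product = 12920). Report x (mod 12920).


Product of moduli M = 8 · 5 · 19 · 17 = 12920.
Merge one congruence at a time:
  Start: x ≡ 4 (mod 8).
  Combine with x ≡ 4 (mod 5); new modulus lcm = 40.
    Write x = 4 + 8·t and substitute into x ≡ 4 (mod 5): 8·t ≡ 4 − 4 = 0 (mod 5).
    Reduce coefficients mod 5: 3·t ≡ 0 (mod 5).
    The inverse of 3 mod 5 is 2 (since 3·2 = 6 = 1·5 + 1), so t ≡ 2·0 = 0 ≡ 0 (mod 5).
    Then x = 4 + 8·0 = 4, valid modulo lcm(8, 5) = 40: x ≡ 4 (mod 40).
  Combine with x ≡ 3 (mod 19); new modulus lcm = 760.
    Write x = 4 + 40·t and substitute into x ≡ 3 (mod 19): 40·t ≡ 3 − 4 = -1 (mod 19).
    Reduce coefficients mod 19: 2·t ≡ 18 (mod 19).
    The inverse of 2 mod 19 is 10 (since 2·10 = 20 = 1·19 + 1), so t ≡ 10·18 = 180 ≡ 9 (mod 19).
    Then x = 4 + 40·9 = 364, valid modulo lcm(40, 19) = 760: x ≡ 364 (mod 760).
  Combine with x ≡ 6 (mod 17); new modulus lcm = 12920.
    Write x = 364 + 760·t and substitute into x ≡ 6 (mod 17): 760·t ≡ 6 − 364 = -358 (mod 17).
    Reduce coefficients mod 17: 12·t ≡ 16 (mod 17).
    The inverse of 12 mod 17 is 10 (since 12·10 = 120 = 7·17 + 1), so t ≡ 10·16 = 160 ≡ 7 (mod 17).
    Then x = 364 + 760·7 = 5684, valid modulo lcm(760, 17) = 12920: x ≡ 5684 (mod 12920).
Verify against each original: 5684 mod 8 = 4, 5684 mod 5 = 4, 5684 mod 19 = 3, 5684 mod 17 = 6.

x ≡ 5684 (mod 12920).


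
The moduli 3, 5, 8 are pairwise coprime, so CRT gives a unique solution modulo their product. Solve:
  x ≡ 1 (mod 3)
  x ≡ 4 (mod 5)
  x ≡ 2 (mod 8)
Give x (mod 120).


Moduli 3, 5, 8 are pairwise coprime; by CRT there is a unique solution modulo M = 3 · 5 · 8 = 120.
Solve pairwise, accumulating the modulus:
  Start with x ≡ 1 (mod 3).
  Combine with x ≡ 4 (mod 5): since gcd(3, 5) = 1, we get a unique residue mod 15.
    Write x = 1 + 3·t and substitute into x ≡ 4 (mod 5): 3·t ≡ 4 − 1 = 3 (mod 5).
    The inverse of 3 mod 5 is 2 (since 3·2 = 6 = 1·5 + 1), so t ≡ 2·3 = 6 ≡ 1 (mod 5).
    Then x = 1 + 3·1 = 4, valid modulo lcm(3, 5) = 15: x ≡ 4 (mod 15).
  Combine with x ≡ 2 (mod 8): since gcd(15, 8) = 1, we get a unique residue mod 120.
    Write x = 4 + 15·t and substitute into x ≡ 2 (mod 8): 15·t ≡ 2 − 4 = -2 (mod 8).
    Reduce coefficients mod 8: 7·t ≡ 6 (mod 8).
    The inverse of 7 mod 8 is 7 (since 7·7 = 49 = 6·8 + 1), so t ≡ 7·6 = 42 ≡ 2 (mod 8).
    Then x = 4 + 15·2 = 34, valid modulo lcm(15, 8) = 120: x ≡ 34 (mod 120).
Verify: 34 mod 3 = 1 ✓, 34 mod 5 = 4 ✓, 34 mod 8 = 2 ✓.

x ≡ 34 (mod 120).


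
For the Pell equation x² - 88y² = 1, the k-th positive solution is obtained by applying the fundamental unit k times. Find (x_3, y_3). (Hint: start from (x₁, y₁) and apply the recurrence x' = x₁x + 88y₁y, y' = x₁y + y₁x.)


Step 1: Find the fundamental solution (x₁, y₁) of x² - 88y² = 1.
  Expand √88 as a continued fraction. a₀ = ⌊√88⌋ = 9; iterate m_{k+1} = d_k·a_k − m_k, d_{k+1} = (88 − m_{k+1}²)/d_k, a_{k+1} = ⌊(a₀ + m_{k+1})/d_{k+1}⌋ (starting m₀ = 0, d₀ = 1), with convergents p_k = a_k·p_{k-1} + p_{k-2}, q_k = a_k·q_{k-1} + q_{k-2} (p₋₁ = 1, q₋₁ = 0):
  k = 0: a₀ = 9; p₀/q₀ = 9/1; p₀² − 88·q₀² = 81 − 88 = -7.
  k = 1: m = 9, d = 7, a = ⌊(9 + 9)/7⌋ = 2; p/q = (2·9 + 1)/(2·1 + 0) = 19/2; p² − 88·q² = 361 − 352 = 9.
  k = 2: m = 5, d = 9, a = ⌊(9 + 5)/9⌋ = 1; p/q = (1·19 + 9)/(1·2 + 1) = 28/3; p² − 88·q² = 784 − 792 = -8.
  k = 3: m = 4, d = 8, a = ⌊(9 + 4)/8⌋ = 1; p/q = (1·28 + 19)/(1·3 + 2) = 47/5; p² − 88·q² = 2209 − 2200 = 9.
  k = 4: m = 4, d = 9, a = ⌊(9 + 4)/9⌋ = 1; p/q = (1·47 + 28)/(1·5 + 3) = 75/8; p² − 88·q² = 5625 − 5632 = -7.
  k = 5: m = 5, d = 7, a = ⌊(9 + 5)/7⌋ = 2; p/q = (2·75 + 47)/(2·8 + 5) = 197/21; p² − 88·q² = 38809 − 38808 = 1.
  The first convergent with p² − 88·q² = 1 gives the fundamental solution (x₁, y₁) = (197, 21).
Step 2: Apply the recurrence (x_{n+1}, y_{n+1}) = (x₁x_n + 88y₁y_n, x₁y_n + y₁x_n) repeatedly.
  From (x_1, y_1) = (197, 21): x_2 = 197·197 + 88·21·21 = 77617; y_2 = 197·21 + 21·197 = 8274.
  From (x_2, y_2) = (77617, 8274): x_3 = 197·77617 + 88·21·8274 = 30580901; y_3 = 197·8274 + 21·77617 = 3259935.
Step 3: Verify x_3² - 88·y_3² = 935191505971801 - 935191505971800 = 1 (should be 1). ✓

(x_1, y_1) = (197, 21); (x_3, y_3) = (30580901, 3259935).


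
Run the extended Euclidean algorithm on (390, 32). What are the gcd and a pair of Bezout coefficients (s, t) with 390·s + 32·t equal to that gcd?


Euclidean algorithm on (390, 32) — divide until remainder is 0:
  390 = 12 · 32 + 6
  32 = 5 · 6 + 2
  6 = 3 · 2 + 0
gcd(390, 32) = 2.
Track Bezout coefficients alongside the remainders: start with r₀ = 390 = a·1 + b·0 (s = 1, t = 0) and r₁ = 32 = a·0 + b·1 (s = 0, t = 1); each new remainder r_{k+1} = r_{k-1} − q_k·r_k inherits s_{k+1} = s_{k-1} − q_k·s_k, t_{k+1} = t_{k-1} − q_k·t_k, so r_k = a·s_k + b·t_k at every step:
  q = 12: r = 6, s = 1 − 12·0 = 1, t = 0 − 12·1 = -12  (check: 390·1 + 32·(-12) = 6)
  q = 5: r = 2, s = 0 − 5·1 = -5, t = 1 − 5·(-12) = 61  (check: 390·(-5) + 32·61 = 2)
The row with r = 2 (the gcd) gives the Bezout coefficients s = -5, t = 61.
Result: 390 · (-5) + 32 · (61) = 2.

gcd(390, 32) = 2; s = -5, t = 61 (check: 390·(-5) + 32·61 = 2).


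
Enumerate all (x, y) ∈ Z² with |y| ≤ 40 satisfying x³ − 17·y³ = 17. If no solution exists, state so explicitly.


The equation is x³ - 17y³ = 17. For fixed y, x³ = 17·y³ + 17, so a solution requires the RHS to be a perfect cube.
Strategy: iterate y from -40 to 40, compute RHS = 17·y³ + 17, and check whether it is a (positive or negative) perfect cube.
Check small values of y:
  y = 0: RHS = 17 is not a perfect cube.
  y = 1: RHS = 34 is not a perfect cube.
  y = -1: RHS = 0 = (0)³ ⇒ x = 0 works.
  y = 2: RHS = 153 is not a perfect cube.
  y = -2: RHS = -119 is not a perfect cube.
  y = 3: RHS = 476 is not a perfect cube.
  y = -3: RHS = -442 is not a perfect cube.
Continuing the search up to |y| = 40 finds no further solutions beyond those listed.
Collected solutions: (0, -1).

Solutions (with |y| ≤ 40): (0, -1).


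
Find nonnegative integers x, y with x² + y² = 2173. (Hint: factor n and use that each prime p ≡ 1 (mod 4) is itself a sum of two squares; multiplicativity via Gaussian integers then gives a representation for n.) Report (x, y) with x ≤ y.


Step 1: Factor n = 2173 = 41 · 53.
Step 2: Check the mod-4 condition on each prime factor: 41 ≡ 1 (mod 4), exponent 1; 53 ≡ 1 (mod 4), exponent 1.
All primes ≡ 3 (mod 4) appear to even exponent (or don't appear), so by the two-squares theorem n IS expressible as a sum of two squares.
Step 3: Build a representation. Here n = 41 · 53 is a product of primes ≡ 1 (mod 4). Each prime p ≡ 1 (mod 4) is itself a sum of two squares; find a² by testing p − a² for a perfect square:
  41: 41 − 1² = 40, 41 − 2² = 37, 41 − 3² = 32, 41 − 4² = 25 = 5² ⇒ 41 = 4² + 5².
  53: 53 − 1² = 52, 53 − 2² = 49 = 7² ⇒ 53 = 2² + 7².
  Combine using the Brahmagupta–Fibonacci identity (a² + b²)(c² + d²) = (ac − bd)² + (ad + bc)² = (ac + bd)² + (ad − bc)²:
  41 · 53 = 2173: from (4² + 5²)(2² + 7²), take (4·2 − 5·7, 4·7 + 5·2) = (8 − 35, 28 + 10) = (-27, 38); dropping signs (only squares matter) gives (27, 38); check 27² + 38² = 729 + 1444 = 2173 ✓.
Step 4: Order so x ≤ y and verify: 27² + 38² = 729 + 1444 = 2173 = n. ✓

n = 2173 = 27² + 38² (one valid representation with x ≤ y).


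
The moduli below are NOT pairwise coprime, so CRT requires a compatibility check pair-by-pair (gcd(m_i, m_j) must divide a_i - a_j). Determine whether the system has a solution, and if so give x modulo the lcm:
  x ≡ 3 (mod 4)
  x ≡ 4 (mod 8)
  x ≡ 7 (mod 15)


Moduli 4, 8, 15 are not pairwise coprime, so CRT works modulo lcm(m_i) when all pairwise compatibility conditions hold.
Pairwise compatibility: gcd(m_i, m_j) must divide a_i - a_j for every pair.
Merge one congruence at a time:
  Start: x ≡ 3 (mod 4).
  Combine with x ≡ 4 (mod 8): gcd(4, 8) = 4, and 4 - 3 = 1 is NOT divisible by 4.
    ⇒ system is inconsistent (no integer solution).

No solution (the system is inconsistent).


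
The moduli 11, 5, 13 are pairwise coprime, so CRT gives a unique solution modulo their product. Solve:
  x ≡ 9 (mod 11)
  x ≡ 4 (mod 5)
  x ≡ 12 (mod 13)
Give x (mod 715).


Moduli 11, 5, 13 are pairwise coprime; by CRT there is a unique solution modulo M = 11 · 5 · 13 = 715.
Solve pairwise, accumulating the modulus:
  Start with x ≡ 9 (mod 11).
  Combine with x ≡ 4 (mod 5): since gcd(11, 5) = 1, we get a unique residue mod 55.
    Write x = 9 + 11·t and substitute into x ≡ 4 (mod 5): 11·t ≡ 4 − 9 = -5 (mod 5).
    Reduce coefficients mod 5: 1·t ≡ 0 (mod 5).
    So t ≡ 0 (mod 5).
    Then x = 9 + 11·0 = 9, valid modulo lcm(11, 5) = 55: x ≡ 9 (mod 55).
  Combine with x ≡ 12 (mod 13): since gcd(55, 13) = 1, we get a unique residue mod 715.
    Write x = 9 + 55·t and substitute into x ≡ 12 (mod 13): 55·t ≡ 12 − 9 = 3 (mod 13).
    Reduce coefficients mod 13: 3·t ≡ 3 (mod 13).
    The inverse of 3 mod 13 is 9 (since 3·9 = 27 = 2·13 + 1), so t ≡ 9·3 = 27 ≡ 1 (mod 13).
    Then x = 9 + 55·1 = 64, valid modulo lcm(55, 13) = 715: x ≡ 64 (mod 715).
Verify: 64 mod 11 = 9 ✓, 64 mod 5 = 4 ✓, 64 mod 13 = 12 ✓.

x ≡ 64 (mod 715).


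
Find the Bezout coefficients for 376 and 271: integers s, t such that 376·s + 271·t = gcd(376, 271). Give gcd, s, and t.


Euclidean algorithm on (376, 271) — divide until remainder is 0:
  376 = 1 · 271 + 105
  271 = 2 · 105 + 61
  105 = 1 · 61 + 44
  61 = 1 · 44 + 17
  44 = 2 · 17 + 10
  17 = 1 · 10 + 7
  10 = 1 · 7 + 3
  7 = 2 · 3 + 1
  3 = 3 · 1 + 0
gcd(376, 271) = 1.
Track Bezout coefficients alongside the remainders: start with r₀ = 376 = a·1 + b·0 (s = 1, t = 0) and r₁ = 271 = a·0 + b·1 (s = 0, t = 1); each new remainder r_{k+1} = r_{k-1} − q_k·r_k inherits s_{k+1} = s_{k-1} − q_k·s_k, t_{k+1} = t_{k-1} − q_k·t_k, so r_k = a·s_k + b·t_k at every step:
  q = 1: r = 105, s = 1 − 1·0 = 1, t = 0 − 1·1 = -1  (check: 376·1 + 271·(-1) = 105)
  q = 2: r = 61, s = 0 − 2·1 = -2, t = 1 − 2·(-1) = 3  (check: 376·(-2) + 271·3 = 61)
  q = 1: r = 44, s = 1 − 1·(-2) = 3, t = -1 − 1·3 = -4  (check: 376·3 + 271·(-4) = 44)
  q = 1: r = 17, s = -2 − 1·3 = -5, t = 3 − 1·(-4) = 7  (check: 376·(-5) + 271·7 = 17)
  q = 2: r = 10, s = 3 − 2·(-5) = 13, t = -4 − 2·7 = -18  (check: 376·13 + 271·(-18) = 10)
  q = 1: r = 7, s = -5 − 1·13 = -18, t = 7 − 1·(-18) = 25  (check: 376·(-18) + 271·25 = 7)
  q = 1: r = 3, s = 13 − 1·(-18) = 31, t = -18 − 1·25 = -43  (check: 376·31 + 271·(-43) = 3)
  q = 2: r = 1, s = -18 − 2·31 = -80, t = 25 − 2·(-43) = 111  (check: 376·(-80) + 271·111 = 1)
The row with r = 1 (the gcd) gives the Bezout coefficients s = -80, t = 111.
Result: 376 · (-80) + 271 · (111) = 1.

gcd(376, 271) = 1; s = -80, t = 111 (check: 376·(-80) + 271·111 = 1).


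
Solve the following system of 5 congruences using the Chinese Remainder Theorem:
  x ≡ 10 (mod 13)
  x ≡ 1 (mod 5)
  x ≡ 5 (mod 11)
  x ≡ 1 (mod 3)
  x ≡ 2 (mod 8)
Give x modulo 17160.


Product of moduli M = 13 · 5 · 11 · 3 · 8 = 17160.
Merge one congruence at a time:
  Start: x ≡ 10 (mod 13).
  Combine with x ≡ 1 (mod 5); new modulus lcm = 65.
    Write x = 10 + 13·t and substitute into x ≡ 1 (mod 5): 13·t ≡ 1 − 10 = -9 (mod 5).
    Reduce coefficients mod 5: 3·t ≡ 1 (mod 5).
    The inverse of 3 mod 5 is 2 (since 3·2 = 6 = 1·5 + 1), so t ≡ 2·1 = 2 ≡ 2 (mod 5).
    Then x = 10 + 13·2 = 36, valid modulo lcm(13, 5) = 65: x ≡ 36 (mod 65).
  Combine with x ≡ 5 (mod 11); new modulus lcm = 715.
    Write x = 36 + 65·t and substitute into x ≡ 5 (mod 11): 65·t ≡ 5 − 36 = -31 (mod 11).
    Reduce coefficients mod 11: 10·t ≡ 2 (mod 11).
    The inverse of 10 mod 11 is 10 (since 10·10 = 100 = 9·11 + 1), so t ≡ 10·2 = 20 ≡ 9 (mod 11).
    Then x = 36 + 65·9 = 621, valid modulo lcm(65, 11) = 715: x ≡ 621 (mod 715).
  Combine with x ≡ 1 (mod 3); new modulus lcm = 2145.
    Write x = 621 + 715·t and substitute into x ≡ 1 (mod 3): 715·t ≡ 1 − 621 = -620 (mod 3).
    Reduce coefficients mod 3: 1·t ≡ 1 (mod 3).
    So t ≡ 1 (mod 3).
    Then x = 621 + 715·1 = 1336, valid modulo lcm(715, 3) = 2145: x ≡ 1336 (mod 2145).
  Combine with x ≡ 2 (mod 8); new modulus lcm = 17160.
    Write x = 1336 + 2145·t and substitute into x ≡ 2 (mod 8): 2145·t ≡ 2 − 1336 = -1334 (mod 8).
    Reduce coefficients mod 8: 1·t ≡ 2 (mod 8).
    So t ≡ 2 (mod 8).
    Then x = 1336 + 2145·2 = 5626, valid modulo lcm(2145, 8) = 17160: x ≡ 5626 (mod 17160).
Verify against each original: 5626 mod 13 = 10, 5626 mod 5 = 1, 5626 mod 11 = 5, 5626 mod 3 = 1, 5626 mod 8 = 2.

x ≡ 5626 (mod 17160).


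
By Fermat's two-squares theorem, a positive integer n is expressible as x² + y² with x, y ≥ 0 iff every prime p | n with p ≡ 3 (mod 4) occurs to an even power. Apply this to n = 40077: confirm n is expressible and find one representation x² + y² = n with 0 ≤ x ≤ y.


Step 1: Factor n = 40077 = 3^2 · 61 · 73.
Step 2: Check the mod-4 condition on each prime factor: 3 ≡ 3 (mod 4), exponent 2 (must be even); 61 ≡ 1 (mod 4), exponent 1; 73 ≡ 1 (mod 4), exponent 1.
All primes ≡ 3 (mod 4) appear to even exponent (or don't appear), so by the two-squares theorem n IS expressible as a sum of two squares.
Step 3: Build a representation. Group n = k² · m with k = 3 and m = 61 · 73 = 4453 (a product of primes ≡ 1 (mod 4)); a representation of m scales to one of n via (k·x)² + (k·y)² = k²(x² + y²). Each prime p ≡ 1 (mod 4) is itself a sum of two squares; find a² by testing p − a² for a perfect square:
  61: 61 − 1² = 60, 61 − 2² = 57, 61 − 3² = 52, 61 − 4² = 45, 61 − 5² = 36 = 6² ⇒ 61 = 5² + 6².
  73: 73 − 1² = 72, 73 − 2² = 69, 73 − 3² = 64 = 8² ⇒ 73 = 3² + 8².
  Combine using the Brahmagupta–Fibonacci identity (a² + b²)(c² + d²) = (ac − bd)² + (ad + bc)² = (ac + bd)² + (ad − bc)²:
  61 · 73 = 4453: from (5² + 6²)(3² + 8²), take (5·3 − 6·8, 5·8 + 6·3) = (15 − 48, 40 + 18) = (-33, 58); dropping signs (only squares matter) gives (33, 58); check 33² + 58² = 1089 + 3364 = 4453 ✓.
  Scale by k = 3: (3·33, 3·58) = (99, 174).
Step 4: Order so x ≤ y and verify: 99² + 174² = 9801 + 30276 = 40077 = n. ✓

n = 40077 = 99² + 174² (one valid representation with x ≤ y).


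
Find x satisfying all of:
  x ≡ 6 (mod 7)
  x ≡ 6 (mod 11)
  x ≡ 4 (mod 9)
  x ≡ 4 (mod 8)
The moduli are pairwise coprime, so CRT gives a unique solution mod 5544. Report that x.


Product of moduli M = 7 · 11 · 9 · 8 = 5544.
Merge one congruence at a time:
  Start: x ≡ 6 (mod 7).
  Combine with x ≡ 6 (mod 11); new modulus lcm = 77.
    Write x = 6 + 7·t and substitute into x ≡ 6 (mod 11): 7·t ≡ 6 − 6 = 0 (mod 11).
    The inverse of 7 mod 11 is 8 (since 7·8 = 56 = 5·11 + 1), so t ≡ 8·0 = 0 ≡ 0 (mod 11).
    Then x = 6 + 7·0 = 6, valid modulo lcm(7, 11) = 77: x ≡ 6 (mod 77).
  Combine with x ≡ 4 (mod 9); new modulus lcm = 693.
    Write x = 6 + 77·t and substitute into x ≡ 4 (mod 9): 77·t ≡ 4 − 6 = -2 (mod 9).
    Reduce coefficients mod 9: 5·t ≡ 7 (mod 9).
    The inverse of 5 mod 9 is 2 (since 5·2 = 10 = 1·9 + 1), so t ≡ 2·7 = 14 ≡ 5 (mod 9).
    Then x = 6 + 77·5 = 391, valid modulo lcm(77, 9) = 693: x ≡ 391 (mod 693).
  Combine with x ≡ 4 (mod 8); new modulus lcm = 5544.
    Write x = 391 + 693·t and substitute into x ≡ 4 (mod 8): 693·t ≡ 4 − 391 = -387 (mod 8).
    Reduce coefficients mod 8: 5·t ≡ 5 (mod 8).
    The inverse of 5 mod 8 is 5 (since 5·5 = 25 = 3·8 + 1), so t ≡ 5·5 = 25 ≡ 1 (mod 8).
    Then x = 391 + 693·1 = 1084, valid modulo lcm(693, 8) = 5544: x ≡ 1084 (mod 5544).
Verify against each original: 1084 mod 7 = 6, 1084 mod 11 = 6, 1084 mod 9 = 4, 1084 mod 8 = 4.

x ≡ 1084 (mod 5544).


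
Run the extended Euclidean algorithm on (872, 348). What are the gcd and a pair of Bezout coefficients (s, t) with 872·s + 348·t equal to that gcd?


Euclidean algorithm on (872, 348) — divide until remainder is 0:
  872 = 2 · 348 + 176
  348 = 1 · 176 + 172
  176 = 1 · 172 + 4
  172 = 43 · 4 + 0
gcd(872, 348) = 4.
Track Bezout coefficients alongside the remainders: start with r₀ = 872 = a·1 + b·0 (s = 1, t = 0) and r₁ = 348 = a·0 + b·1 (s = 0, t = 1); each new remainder r_{k+1} = r_{k-1} − q_k·r_k inherits s_{k+1} = s_{k-1} − q_k·s_k, t_{k+1} = t_{k-1} − q_k·t_k, so r_k = a·s_k + b·t_k at every step:
  q = 2: r = 176, s = 1 − 2·0 = 1, t = 0 − 2·1 = -2  (check: 872·1 + 348·(-2) = 176)
  q = 1: r = 172, s = 0 − 1·1 = -1, t = 1 − 1·(-2) = 3  (check: 872·(-1) + 348·3 = 172)
  q = 1: r = 4, s = 1 − 1·(-1) = 2, t = -2 − 1·3 = -5  (check: 872·2 + 348·(-5) = 4)
The row with r = 4 (the gcd) gives the Bezout coefficients s = 2, t = -5.
Result: 872 · (2) + 348 · (-5) = 4.

gcd(872, 348) = 4; s = 2, t = -5 (check: 872·2 + 348·(-5) = 4).


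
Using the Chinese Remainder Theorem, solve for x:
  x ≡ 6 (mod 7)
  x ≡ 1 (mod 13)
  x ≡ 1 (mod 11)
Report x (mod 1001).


Moduli 7, 13, 11 are pairwise coprime; by CRT there is a unique solution modulo M = 7 · 13 · 11 = 1001.
Solve pairwise, accumulating the modulus:
  Start with x ≡ 6 (mod 7).
  Combine with x ≡ 1 (mod 13): since gcd(7, 13) = 1, we get a unique residue mod 91.
    Write x = 6 + 7·t and substitute into x ≡ 1 (mod 13): 7·t ≡ 1 − 6 = -5 (mod 13).
    Reduce coefficients mod 13: 7·t ≡ 8 (mod 13).
    The inverse of 7 mod 13 is 2 (since 7·2 = 14 = 1·13 + 1), so t ≡ 2·8 = 16 ≡ 3 (mod 13).
    Then x = 6 + 7·3 = 27, valid modulo lcm(7, 13) = 91: x ≡ 27 (mod 91).
  Combine with x ≡ 1 (mod 11): since gcd(91, 11) = 1, we get a unique residue mod 1001.
    Write x = 27 + 91·t and substitute into x ≡ 1 (mod 11): 91·t ≡ 1 − 27 = -26 (mod 11).
    Reduce coefficients mod 11: 3·t ≡ 7 (mod 11).
    The inverse of 3 mod 11 is 4 (since 3·4 = 12 = 1·11 + 1), so t ≡ 4·7 = 28 ≡ 6 (mod 11).
    Then x = 27 + 91·6 = 573, valid modulo lcm(91, 11) = 1001: x ≡ 573 (mod 1001).
Verify: 573 mod 7 = 6 ✓, 573 mod 13 = 1 ✓, 573 mod 11 = 1 ✓.

x ≡ 573 (mod 1001).


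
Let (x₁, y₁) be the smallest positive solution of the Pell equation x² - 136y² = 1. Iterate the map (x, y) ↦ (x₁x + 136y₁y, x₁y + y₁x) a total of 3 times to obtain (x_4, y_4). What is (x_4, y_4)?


Step 1: Find the fundamental solution (x₁, y₁) of x² - 136y² = 1.
  Expand √136 as a continued fraction. a₀ = ⌊√136⌋ = 11; iterate m_{k+1} = d_k·a_k − m_k, d_{k+1} = (136 − m_{k+1}²)/d_k, a_{k+1} = ⌊(a₀ + m_{k+1})/d_{k+1}⌋ (starting m₀ = 0, d₀ = 1), with convergents p_k = a_k·p_{k-1} + p_{k-2}, q_k = a_k·q_{k-1} + q_{k-2} (p₋₁ = 1, q₋₁ = 0):
  k = 0: a₀ = 11; p₀/q₀ = 11/1; p₀² − 136·q₀² = 121 − 136 = -15.
  k = 1: m = 11, d = 15, a = ⌊(11 + 11)/15⌋ = 1; p/q = (1·11 + 1)/(1·1 + 0) = 12/1; p² − 136·q² = 144 − 136 = 8.
  k = 2: m = 4, d = 8, a = ⌊(11 + 4)/8⌋ = 1; p/q = (1·12 + 11)/(1·1 + 1) = 23/2; p² − 136·q² = 529 − 544 = -15.
  k = 3: m = 4, d = 15, a = ⌊(11 + 4)/15⌋ = 1; p/q = (1·23 + 12)/(1·2 + 1) = 35/3; p² − 136·q² = 1225 − 1224 = 1.
  The first convergent with p² − 136·q² = 1 gives the fundamental solution (x₁, y₁) = (35, 3).
Step 2: Apply the recurrence (x_{n+1}, y_{n+1}) = (x₁x_n + 136y₁y_n, x₁y_n + y₁x_n) repeatedly.
  From (x_1, y_1) = (35, 3): x_2 = 35·35 + 136·3·3 = 2449; y_2 = 35·3 + 3·35 = 210.
  From (x_2, y_2) = (2449, 210): x_3 = 35·2449 + 136·3·210 = 171395; y_3 = 35·210 + 3·2449 = 14697.
  From (x_3, y_3) = (171395, 14697): x_4 = 35·171395 + 136·3·14697 = 11995201; y_4 = 35·14697 + 3·171395 = 1028580.
Step 3: Verify x_4² - 136·y_4² = 143884847030401 - 143884847030400 = 1 (should be 1). ✓

(x_1, y_1) = (35, 3); (x_4, y_4) = (11995201, 1028580).


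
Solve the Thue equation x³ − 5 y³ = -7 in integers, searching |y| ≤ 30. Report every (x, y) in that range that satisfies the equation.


The equation is x³ - 5y³ = -7. For fixed y, x³ = 5·y³ − 7, so a solution requires the RHS to be a perfect cube.
Strategy: iterate y from -30 to 30, compute RHS = 5·y³ − 7, and check whether it is a (positive or negative) perfect cube.
Check small values of y:
  y = 0: RHS = -7 is not a perfect cube.
  y = 1: RHS = -2 is not a perfect cube.
  y = -1: RHS = -12 is not a perfect cube.
  y = 2: RHS = 33 is not a perfect cube.
  y = -2: RHS = -47 is not a perfect cube.
  y = 3: RHS = 128 is not a perfect cube.
  y = -3: RHS = -142 is not a perfect cube.
Continuing the search up to |y| = 30 finds no solutions either.
No (x, y) in the scanned range satisfies the equation.

No integer solutions with |y| ≤ 30.


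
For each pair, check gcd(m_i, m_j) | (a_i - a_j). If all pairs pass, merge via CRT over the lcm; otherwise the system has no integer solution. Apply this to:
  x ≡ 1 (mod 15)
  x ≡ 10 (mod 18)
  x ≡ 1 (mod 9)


Moduli 15, 18, 9 are not pairwise coprime, so CRT works modulo lcm(m_i) when all pairwise compatibility conditions hold.
Pairwise compatibility: gcd(m_i, m_j) must divide a_i - a_j for every pair.
Merge one congruence at a time:
  Start: x ≡ 1 (mod 15).
  Combine with x ≡ 10 (mod 18): gcd(15, 18) = 3; 10 - 1 = 9, which IS divisible by 3, so compatible.
    Write x = 1 + 15·t and substitute into x ≡ 10 (mod 18): 15·t ≡ 10 − 1 = 9 (mod 18).
    Divide the congruence (and modulus) by g = 3: 5·t ≡ 3 (mod 6).
    The inverse of 5 mod 6 is 5 (since 5·5 = 25 = 4·6 + 1), so t ≡ 5·3 = 15 ≡ 3 (mod 6).
    Then x = 1 + 15·3 = 46, valid modulo lcm(15, 18) = 90: x ≡ 46 (mod 90).
  Combine with x ≡ 1 (mod 9): gcd(90, 9) = 9; 1 - 46 = -45, which IS divisible by 9, so compatible.
    Write x = 46 + 90·t and substitute into x ≡ 1 (mod 9): 90·t ≡ 1 − 46 = -45 (mod 9).
    Divide the congruence (and modulus) by g = 9: 10·t ≡ -5 (mod 1).
    Modulo 1 every t works; take t = 0.
    Then x = 46 + 90·0 = 46, valid modulo lcm(90, 9) = 90: x ≡ 46 (mod 90).
Verify: 46 mod 15 = 1, 46 mod 18 = 10, 46 mod 9 = 1.

x ≡ 46 (mod 90).


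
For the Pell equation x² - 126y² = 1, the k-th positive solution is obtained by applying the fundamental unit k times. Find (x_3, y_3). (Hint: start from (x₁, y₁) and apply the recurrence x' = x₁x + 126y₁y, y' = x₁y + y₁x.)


Step 1: Find the fundamental solution (x₁, y₁) of x² - 126y² = 1.
  Expand √126 as a continued fraction. a₀ = ⌊√126⌋ = 11; iterate m_{k+1} = d_k·a_k − m_k, d_{k+1} = (126 − m_{k+1}²)/d_k, a_{k+1} = ⌊(a₀ + m_{k+1})/d_{k+1}⌋ (starting m₀ = 0, d₀ = 1), with convergents p_k = a_k·p_{k-1} + p_{k-2}, q_k = a_k·q_{k-1} + q_{k-2} (p₋₁ = 1, q₋₁ = 0):
  k = 0: a₀ = 11; p₀/q₀ = 11/1; p₀² − 126·q₀² = 121 − 126 = -5.
  k = 1: m = 11, d = 5, a = ⌊(11 + 11)/5⌋ = 4; p/q = (4·11 + 1)/(4·1 + 0) = 45/4; p² − 126·q² = 2025 − 2016 = 9.
  k = 2: m = 9, d = 9, a = ⌊(11 + 9)/9⌋ = 2; p/q = (2·45 + 11)/(2·4 + 1) = 101/9; p² − 126·q² = 10201 − 10206 = -5.
  k = 3: m = 9, d = 5, a = ⌊(11 + 9)/5⌋ = 4; p/q = (4·101 + 45)/(4·9 + 4) = 449/40; p² − 126·q² = 201601 − 201600 = 1.
  The first convergent with p² − 126·q² = 1 gives the fundamental solution (x₁, y₁) = (449, 40).
Step 2: Apply the recurrence (x_{n+1}, y_{n+1}) = (x₁x_n + 126y₁y_n, x₁y_n + y₁x_n) repeatedly.
  From (x_1, y_1) = (449, 40): x_2 = 449·449 + 126·40·40 = 403201; y_2 = 449·40 + 40·449 = 35920.
  From (x_2, y_2) = (403201, 35920): x_3 = 449·403201 + 126·40·35920 = 362074049; y_3 = 449·35920 + 40·403201 = 32256120.
Step 3: Verify x_3² - 126·y_3² = 131097616959254401 - 131097616959254400 = 1 (should be 1). ✓

(x_1, y_1) = (449, 40); (x_3, y_3) = (362074049, 32256120).


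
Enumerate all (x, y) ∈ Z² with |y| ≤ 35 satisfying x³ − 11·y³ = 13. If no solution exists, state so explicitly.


The equation is x³ - 11y³ = 13. For fixed y, x³ = 11·y³ + 13, so a solution requires the RHS to be a perfect cube.
Strategy: iterate y from -35 to 35, compute RHS = 11·y³ + 13, and check whether it is a (positive or negative) perfect cube.
Check small values of y:
  y = 0: RHS = 13 is not a perfect cube.
  y = 1: RHS = 24 is not a perfect cube.
  y = -1: RHS = 2 is not a perfect cube.
  y = 2: RHS = 101 is not a perfect cube.
  y = -2: RHS = -75 is not a perfect cube.
  y = 3: RHS = 310 is not a perfect cube.
  y = -3: RHS = -284 is not a perfect cube.
Continuing the search up to |y| = 35 finds no solutions either.
No (x, y) in the scanned range satisfies the equation.

No integer solutions with |y| ≤ 35.


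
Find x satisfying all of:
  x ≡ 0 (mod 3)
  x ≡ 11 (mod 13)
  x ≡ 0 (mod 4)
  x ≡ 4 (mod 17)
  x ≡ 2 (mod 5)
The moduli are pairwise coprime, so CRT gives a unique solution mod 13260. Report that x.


Product of moduli M = 3 · 13 · 4 · 17 · 5 = 13260.
Merge one congruence at a time:
  Start: x ≡ 0 (mod 3).
  Combine with x ≡ 11 (mod 13); new modulus lcm = 39.
    Write x = 0 + 3·t and substitute into x ≡ 11 (mod 13): 3·t ≡ 11 − 0 = 11 (mod 13).
    The inverse of 3 mod 13 is 9 (since 3·9 = 27 = 2·13 + 1), so t ≡ 9·11 = 99 ≡ 8 (mod 13).
    Then x = 0 + 3·8 = 24, valid modulo lcm(3, 13) = 39: x ≡ 24 (mod 39).
  Combine with x ≡ 0 (mod 4); new modulus lcm = 156.
    Write x = 24 + 39·t and substitute into x ≡ 0 (mod 4): 39·t ≡ 0 − 24 = -24 (mod 4).
    Reduce coefficients mod 4: 3·t ≡ 0 (mod 4).
    The inverse of 3 mod 4 is 3 (since 3·3 = 9 = 2·4 + 1), so t ≡ 3·0 = 0 ≡ 0 (mod 4).
    Then x = 24 + 39·0 = 24, valid modulo lcm(39, 4) = 156: x ≡ 24 (mod 156).
  Combine with x ≡ 4 (mod 17); new modulus lcm = 2652.
    Write x = 24 + 156·t and substitute into x ≡ 4 (mod 17): 156·t ≡ 4 − 24 = -20 (mod 17).
    Reduce coefficients mod 17: 3·t ≡ 14 (mod 17).
    The inverse of 3 mod 17 is 6 (since 3·6 = 18 = 1·17 + 1), so t ≡ 6·14 = 84 ≡ 16 (mod 17).
    Then x = 24 + 156·16 = 2520, valid modulo lcm(156, 17) = 2652: x ≡ 2520 (mod 2652).
  Combine with x ≡ 2 (mod 5); new modulus lcm = 13260.
    Write x = 2520 + 2652·t and substitute into x ≡ 2 (mod 5): 2652·t ≡ 2 − 2520 = -2518 (mod 5).
    Reduce coefficients mod 5: 2·t ≡ 2 (mod 5).
    The inverse of 2 mod 5 is 3 (since 2·3 = 6 = 1·5 + 1), so t ≡ 3·2 = 6 ≡ 1 (mod 5).
    Then x = 2520 + 2652·1 = 5172, valid modulo lcm(2652, 5) = 13260: x ≡ 5172 (mod 13260).
Verify against each original: 5172 mod 3 = 0, 5172 mod 13 = 11, 5172 mod 4 = 0, 5172 mod 17 = 4, 5172 mod 5 = 2.

x ≡ 5172 (mod 13260).


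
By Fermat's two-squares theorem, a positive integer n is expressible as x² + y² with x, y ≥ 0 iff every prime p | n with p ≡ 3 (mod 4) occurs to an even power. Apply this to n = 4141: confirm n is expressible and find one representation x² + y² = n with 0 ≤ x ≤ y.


Step 1: Factor n = 4141 = 41 · 101.
Step 2: Check the mod-4 condition on each prime factor: 41 ≡ 1 (mod 4), exponent 1; 101 ≡ 1 (mod 4), exponent 1.
All primes ≡ 3 (mod 4) appear to even exponent (or don't appear), so by the two-squares theorem n IS expressible as a sum of two squares.
Step 3: Build a representation. Here n = 41 · 101 is a product of primes ≡ 1 (mod 4). Each prime p ≡ 1 (mod 4) is itself a sum of two squares; find a² by testing p − a² for a perfect square:
  41: 41 − 1² = 40, 41 − 2² = 37, 41 − 3² = 32, 41 − 4² = 25 = 5² ⇒ 41 = 4² + 5².
  101: 101 − 1² = 100 = 10² ⇒ 101 = 1² + 10².
  Combine using the Brahmagupta–Fibonacci identity (a² + b²)(c² + d²) = (ac − bd)² + (ad + bc)² = (ac + bd)² + (ad − bc)²:
  41 · 101 = 4141: from (4² + 5²)(1² + 10²), take (4·1 − 5·10, 4·10 + 5·1) = (4 − 50, 40 + 5) = (-46, 45); dropping signs (only squares matter) gives (46, 45); check 46² + 45² = 2116 + 2025 = 4141 ✓.
Step 4: Order so x ≤ y and verify: 45² + 46² = 2025 + 2116 = 4141 = n. ✓

n = 4141 = 45² + 46² (one valid representation with x ≤ y).


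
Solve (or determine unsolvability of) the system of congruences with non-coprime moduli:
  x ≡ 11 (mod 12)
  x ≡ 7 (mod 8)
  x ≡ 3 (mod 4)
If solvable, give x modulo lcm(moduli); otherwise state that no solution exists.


Moduli 12, 8, 4 are not pairwise coprime, so CRT works modulo lcm(m_i) when all pairwise compatibility conditions hold.
Pairwise compatibility: gcd(m_i, m_j) must divide a_i - a_j for every pair.
Merge one congruence at a time:
  Start: x ≡ 11 (mod 12).
  Combine with x ≡ 7 (mod 8): gcd(12, 8) = 4; 7 - 11 = -4, which IS divisible by 4, so compatible.
    Write x = 11 + 12·t and substitute into x ≡ 7 (mod 8): 12·t ≡ 7 − 11 = -4 (mod 8).
    Divide the congruence (and modulus) by g = 4: 3·t ≡ -1 (mod 2).
    Reduce coefficients mod 2: 1·t ≡ 1 (mod 2).
    So t ≡ 1 (mod 2).
    Then x = 11 + 12·1 = 23, valid modulo lcm(12, 8) = 24: x ≡ 23 (mod 24).
  Combine with x ≡ 3 (mod 4): gcd(24, 4) = 4; 3 - 23 = -20, which IS divisible by 4, so compatible.
    Write x = 23 + 24·t and substitute into x ≡ 3 (mod 4): 24·t ≡ 3 − 23 = -20 (mod 4).
    Divide the congruence (and modulus) by g = 4: 6·t ≡ -5 (mod 1).
    Modulo 1 every t works; take t = 0.
    Then x = 23 + 24·0 = 23, valid modulo lcm(24, 4) = 24: x ≡ 23 (mod 24).
Verify: 23 mod 12 = 11, 23 mod 8 = 7, 23 mod 4 = 3.

x ≡ 23 (mod 24).
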